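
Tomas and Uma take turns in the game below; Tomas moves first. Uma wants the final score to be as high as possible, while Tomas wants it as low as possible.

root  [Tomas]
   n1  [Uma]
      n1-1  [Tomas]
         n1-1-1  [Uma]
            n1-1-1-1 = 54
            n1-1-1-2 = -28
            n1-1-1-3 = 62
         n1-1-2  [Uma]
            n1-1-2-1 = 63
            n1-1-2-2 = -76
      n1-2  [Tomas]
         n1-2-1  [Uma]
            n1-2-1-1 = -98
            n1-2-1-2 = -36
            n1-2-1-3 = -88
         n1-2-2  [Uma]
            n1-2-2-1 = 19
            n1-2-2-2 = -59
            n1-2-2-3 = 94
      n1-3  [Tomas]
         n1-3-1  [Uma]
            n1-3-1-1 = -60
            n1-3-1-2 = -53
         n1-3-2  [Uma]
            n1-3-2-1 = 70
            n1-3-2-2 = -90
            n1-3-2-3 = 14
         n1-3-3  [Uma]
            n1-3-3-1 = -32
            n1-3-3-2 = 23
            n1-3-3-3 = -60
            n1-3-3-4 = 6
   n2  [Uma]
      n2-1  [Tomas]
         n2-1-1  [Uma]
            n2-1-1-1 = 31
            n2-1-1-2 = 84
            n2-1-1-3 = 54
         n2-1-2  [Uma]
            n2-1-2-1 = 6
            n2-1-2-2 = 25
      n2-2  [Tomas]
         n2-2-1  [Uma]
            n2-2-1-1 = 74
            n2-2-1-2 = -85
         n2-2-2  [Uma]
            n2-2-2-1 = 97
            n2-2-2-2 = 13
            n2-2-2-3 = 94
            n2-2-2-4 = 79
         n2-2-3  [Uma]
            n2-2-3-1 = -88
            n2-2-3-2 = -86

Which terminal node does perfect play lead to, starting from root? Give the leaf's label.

n1-1-1 (Uma): max(54, -28, 62) = 62
n1-1-2 (Uma): max(63, -76) = 63
n1-1 (Tomas): min(62, 63) = 62
n1-2-1 (Uma): max(-98, -36, -88) = -36
n1-2-2 (Uma): max(19, -59, 94) = 94
n1-2 (Tomas): min(-36, 94) = -36
n1-3-1 (Uma): max(-60, -53) = -53
n1-3-2 (Uma): max(70, -90, 14) = 70
n1-3-3 (Uma): max(-32, 23, -60, 6) = 23
n1-3 (Tomas): min(-53, 70, 23) = -53
n1 (Uma): max(62, -36, -53) = 62
n2-1-1 (Uma): max(31, 84, 54) = 84
n2-1-2 (Uma): max(6, 25) = 25
n2-1 (Tomas): min(84, 25) = 25
n2-2-1 (Uma): max(74, -85) = 74
n2-2-2 (Uma): max(97, 13, 94, 79) = 97
n2-2-3 (Uma): max(-88, -86) = -86
n2-2 (Tomas): min(74, 97, -86) = -86
n2 (Uma): max(25, -86) = 25
root (Tomas): min(62, 25) = 25
At root, Tomas picks n2 (lowest: 25).
At n2, Uma picks n2-1 (highest: 25).
At n2-1, Tomas picks n2-1-2 (lowest: 25).
At n2-1-2, Uma picks n2-1-2-2 (highest: 25).
Terminal value 25.

n2-1-2-2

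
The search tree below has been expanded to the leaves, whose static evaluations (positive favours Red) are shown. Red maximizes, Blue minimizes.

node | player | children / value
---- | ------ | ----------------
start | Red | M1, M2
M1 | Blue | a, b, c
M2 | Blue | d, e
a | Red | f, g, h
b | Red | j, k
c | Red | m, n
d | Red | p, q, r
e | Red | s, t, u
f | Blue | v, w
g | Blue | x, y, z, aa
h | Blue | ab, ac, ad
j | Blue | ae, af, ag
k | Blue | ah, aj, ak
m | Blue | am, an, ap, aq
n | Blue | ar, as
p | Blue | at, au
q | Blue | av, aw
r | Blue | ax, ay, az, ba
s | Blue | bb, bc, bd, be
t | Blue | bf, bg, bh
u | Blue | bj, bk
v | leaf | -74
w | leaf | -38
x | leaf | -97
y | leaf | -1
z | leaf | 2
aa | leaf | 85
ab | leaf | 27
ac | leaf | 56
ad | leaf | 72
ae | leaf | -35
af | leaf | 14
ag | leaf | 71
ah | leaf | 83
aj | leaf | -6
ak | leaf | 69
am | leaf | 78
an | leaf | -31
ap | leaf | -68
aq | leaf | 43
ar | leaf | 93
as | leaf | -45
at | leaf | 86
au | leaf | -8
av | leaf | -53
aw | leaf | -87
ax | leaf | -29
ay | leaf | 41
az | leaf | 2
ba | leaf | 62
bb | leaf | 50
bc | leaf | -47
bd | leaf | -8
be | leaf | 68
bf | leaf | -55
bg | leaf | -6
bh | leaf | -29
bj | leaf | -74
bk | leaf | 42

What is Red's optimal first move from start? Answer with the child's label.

M1

f (Blue): min(-74, -38) = -74
g (Blue): min(-97, -1, 2, 85) = -97
h (Blue): min(27, 56, 72) = 27
a (Red): max(-74, -97, 27) = 27
j (Blue): min(-35, 14, 71) = -35
k (Blue): min(83, -6, 69) = -6
b (Red): max(-35, -6) = -6
m (Blue): min(78, -31, -68, 43) = -68
n (Blue): min(93, -45) = -45
c (Red): max(-68, -45) = -45
M1 (Blue): min(27, -6, -45) = -45
p (Blue): min(86, -8) = -8
q (Blue): min(-53, -87) = -87
r (Blue): min(-29, 41, 2, 62) = -29
d (Red): max(-8, -87, -29) = -8
s (Blue): min(50, -47, -8, 68) = -47
t (Blue): min(-55, -6, -29) = -55
u (Blue): min(-74, 42) = -74
e (Red): max(-47, -55, -74) = -47
M2 (Blue): min(-8, -47) = -47
start (Red): max(-45, -47) = -45
Red at start wants the highest of {M1=-45, M2=-47}, so chooses M1.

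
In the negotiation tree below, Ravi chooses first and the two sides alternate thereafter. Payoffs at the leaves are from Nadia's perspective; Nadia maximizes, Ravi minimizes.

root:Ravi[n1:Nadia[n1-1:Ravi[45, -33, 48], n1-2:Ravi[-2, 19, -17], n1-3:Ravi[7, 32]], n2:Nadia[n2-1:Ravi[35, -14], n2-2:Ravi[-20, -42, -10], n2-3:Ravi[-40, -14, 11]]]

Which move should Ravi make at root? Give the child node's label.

n1-1 (Ravi): min(45, -33, 48) = -33
n1-2 (Ravi): min(-2, 19, -17) = -17
n1-3 (Ravi): min(7, 32) = 7
n1 (Nadia): max(-33, -17, 7) = 7
n2-1 (Ravi): min(35, -14) = -14
n2-2 (Ravi): min(-20, -42, -10) = -42
n2-3 (Ravi): min(-40, -14, 11) = -40
n2 (Nadia): max(-14, -42, -40) = -14
root (Ravi): min(7, -14) = -14
Ravi at root wants the lowest of {n1=7, n2=-14}, so chooses n2.

n2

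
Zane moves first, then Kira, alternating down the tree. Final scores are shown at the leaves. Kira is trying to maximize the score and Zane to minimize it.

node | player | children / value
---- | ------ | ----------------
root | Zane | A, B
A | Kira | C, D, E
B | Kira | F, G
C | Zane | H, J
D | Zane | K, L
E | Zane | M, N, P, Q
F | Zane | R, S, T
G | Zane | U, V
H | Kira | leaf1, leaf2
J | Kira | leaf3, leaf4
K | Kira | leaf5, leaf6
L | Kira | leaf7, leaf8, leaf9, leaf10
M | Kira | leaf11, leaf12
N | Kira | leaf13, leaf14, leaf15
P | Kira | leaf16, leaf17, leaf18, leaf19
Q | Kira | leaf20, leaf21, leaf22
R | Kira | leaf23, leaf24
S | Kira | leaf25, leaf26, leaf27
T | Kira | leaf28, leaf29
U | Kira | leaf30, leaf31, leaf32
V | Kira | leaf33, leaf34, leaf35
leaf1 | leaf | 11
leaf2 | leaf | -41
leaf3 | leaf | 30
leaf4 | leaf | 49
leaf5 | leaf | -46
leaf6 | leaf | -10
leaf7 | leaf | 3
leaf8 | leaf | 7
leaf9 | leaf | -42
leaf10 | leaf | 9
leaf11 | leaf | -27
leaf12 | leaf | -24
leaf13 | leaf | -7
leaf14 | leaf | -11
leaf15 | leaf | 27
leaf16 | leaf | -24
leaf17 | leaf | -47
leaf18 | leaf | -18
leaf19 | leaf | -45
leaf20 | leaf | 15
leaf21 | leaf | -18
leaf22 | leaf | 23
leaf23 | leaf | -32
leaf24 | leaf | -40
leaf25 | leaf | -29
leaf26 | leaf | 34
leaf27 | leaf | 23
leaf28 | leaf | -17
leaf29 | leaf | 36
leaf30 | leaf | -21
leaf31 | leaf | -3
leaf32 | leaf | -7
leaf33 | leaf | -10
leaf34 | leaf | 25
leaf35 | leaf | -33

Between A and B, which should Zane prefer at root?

H (Kira): max(11, -41) = 11
J (Kira): max(30, 49) = 49
C (Zane): min(11, 49) = 11
K (Kira): max(-46, -10) = -10
L (Kira): max(3, 7, -42, 9) = 9
D (Zane): min(-10, 9) = -10
M (Kira): max(-27, -24) = -24
N (Kira): max(-7, -11, 27) = 27
P (Kira): max(-24, -47, -18, -45) = -18
Q (Kira): max(15, -18, 23) = 23
E (Zane): min(-24, 27, -18, 23) = -24
A (Kira): max(11, -10, -24) = 11
R (Kira): max(-32, -40) = -32
S (Kira): max(-29, 34, 23) = 34
T (Kira): max(-17, 36) = 36
F (Zane): min(-32, 34, 36) = -32
U (Kira): max(-21, -3, -7) = -3
V (Kira): max(-10, 25, -33) = 25
G (Zane): min(-3, 25) = -3
B (Kira): max(-32, -3) = -3
Zane prefers the lower value; A=11, B=-3. B is better since -3 < 11.

B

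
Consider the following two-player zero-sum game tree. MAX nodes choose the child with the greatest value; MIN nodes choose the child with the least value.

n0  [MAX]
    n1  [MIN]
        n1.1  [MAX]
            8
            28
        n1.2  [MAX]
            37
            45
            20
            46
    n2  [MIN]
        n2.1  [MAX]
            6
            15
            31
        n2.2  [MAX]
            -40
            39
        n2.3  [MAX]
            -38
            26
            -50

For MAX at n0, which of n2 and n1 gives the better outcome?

n2.1 (MAX): max(6, 15, 31) = 31
n2.2 (MAX): max(-40, 39) = 39
n2.3 (MAX): max(-38, 26, -50) = 26
n2 (MIN): min(31, 39, 26) = 26
n1.1 (MAX): max(8, 28) = 28
n1.2 (MAX): max(37, 45, 20, 46) = 46
n1 (MIN): min(28, 46) = 28
MAX prefers the higher value; n2=26, n1=28. n1 is better since 28 > 26.

n1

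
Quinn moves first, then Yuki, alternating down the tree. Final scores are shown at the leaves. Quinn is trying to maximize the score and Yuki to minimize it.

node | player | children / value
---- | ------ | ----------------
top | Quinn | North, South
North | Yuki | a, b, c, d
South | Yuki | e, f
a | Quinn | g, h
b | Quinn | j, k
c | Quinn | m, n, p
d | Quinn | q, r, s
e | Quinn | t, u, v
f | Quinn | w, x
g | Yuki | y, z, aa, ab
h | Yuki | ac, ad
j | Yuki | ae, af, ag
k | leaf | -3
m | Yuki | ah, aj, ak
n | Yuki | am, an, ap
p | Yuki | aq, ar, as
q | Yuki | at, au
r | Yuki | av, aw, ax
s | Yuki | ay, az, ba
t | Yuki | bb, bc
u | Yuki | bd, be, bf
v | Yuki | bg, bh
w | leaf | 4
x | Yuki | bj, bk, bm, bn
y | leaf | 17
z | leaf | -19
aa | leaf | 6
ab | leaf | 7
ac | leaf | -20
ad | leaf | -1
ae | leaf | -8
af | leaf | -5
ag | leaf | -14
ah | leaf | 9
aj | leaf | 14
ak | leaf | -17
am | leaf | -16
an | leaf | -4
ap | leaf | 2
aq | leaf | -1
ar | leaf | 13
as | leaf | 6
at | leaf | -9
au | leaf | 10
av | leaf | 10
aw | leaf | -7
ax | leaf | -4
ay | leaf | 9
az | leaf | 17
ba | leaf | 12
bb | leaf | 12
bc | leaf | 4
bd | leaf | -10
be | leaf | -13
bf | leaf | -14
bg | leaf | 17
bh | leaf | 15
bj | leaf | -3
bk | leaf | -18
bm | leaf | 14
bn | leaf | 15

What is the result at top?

g (Yuki): min(17, -19, 6, 7) = -19
h (Yuki): min(-20, -1) = -20
a (Quinn): max(-19, -20) = -19
j (Yuki): min(-8, -5, -14) = -14
b (Quinn): max(-14, -3) = -3
m (Yuki): min(9, 14, -17) = -17
n (Yuki): min(-16, -4, 2) = -16
p (Yuki): min(-1, 13, 6) = -1
c (Quinn): max(-17, -16, -1) = -1
q (Yuki): min(-9, 10) = -9
r (Yuki): min(10, -7, -4) = -7
s (Yuki): min(9, 17, 12) = 9
d (Quinn): max(-9, -7, 9) = 9
North (Yuki): min(-19, -3, -1, 9) = -19
t (Yuki): min(12, 4) = 4
u (Yuki): min(-10, -13, -14) = -14
v (Yuki): min(17, 15) = 15
e (Quinn): max(4, -14, 15) = 15
x (Yuki): min(-3, -18, 14, 15) = -18
f (Quinn): max(4, -18) = 4
South (Yuki): min(15, 4) = 4
top (Quinn): max(-19, 4) = 4

4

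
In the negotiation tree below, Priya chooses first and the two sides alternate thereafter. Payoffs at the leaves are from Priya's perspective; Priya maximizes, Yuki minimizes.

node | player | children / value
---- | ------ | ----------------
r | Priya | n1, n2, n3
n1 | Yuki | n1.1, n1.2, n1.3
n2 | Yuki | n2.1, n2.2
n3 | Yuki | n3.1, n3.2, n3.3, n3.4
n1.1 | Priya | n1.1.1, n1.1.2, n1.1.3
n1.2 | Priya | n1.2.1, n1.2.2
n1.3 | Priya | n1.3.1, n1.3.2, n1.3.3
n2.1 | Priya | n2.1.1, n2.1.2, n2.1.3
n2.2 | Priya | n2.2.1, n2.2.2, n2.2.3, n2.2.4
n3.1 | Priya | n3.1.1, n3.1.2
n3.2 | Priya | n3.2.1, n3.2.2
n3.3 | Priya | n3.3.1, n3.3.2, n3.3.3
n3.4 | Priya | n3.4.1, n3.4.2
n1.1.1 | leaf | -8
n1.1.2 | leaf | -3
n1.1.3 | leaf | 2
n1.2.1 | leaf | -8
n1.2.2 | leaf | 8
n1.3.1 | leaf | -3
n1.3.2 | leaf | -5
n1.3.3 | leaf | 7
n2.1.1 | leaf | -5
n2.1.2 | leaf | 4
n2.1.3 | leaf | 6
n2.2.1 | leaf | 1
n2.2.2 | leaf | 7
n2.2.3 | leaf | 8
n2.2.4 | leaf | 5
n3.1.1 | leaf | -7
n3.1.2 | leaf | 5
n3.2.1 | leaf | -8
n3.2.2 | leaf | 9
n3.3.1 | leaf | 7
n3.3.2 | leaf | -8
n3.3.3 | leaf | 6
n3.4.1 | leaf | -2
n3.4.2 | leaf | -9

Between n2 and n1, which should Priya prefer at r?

n2

n2.1 (Priya): max(-5, 4, 6) = 6
n2.2 (Priya): max(1, 7, 8, 5) = 8
n2 (Yuki): min(6, 8) = 6
n1.1 (Priya): max(-8, -3, 2) = 2
n1.2 (Priya): max(-8, 8) = 8
n1.3 (Priya): max(-3, -5, 7) = 7
n1 (Yuki): min(2, 8, 7) = 2
Priya prefers the higher value; n2=6, n1=2. n2 is better since 6 > 2.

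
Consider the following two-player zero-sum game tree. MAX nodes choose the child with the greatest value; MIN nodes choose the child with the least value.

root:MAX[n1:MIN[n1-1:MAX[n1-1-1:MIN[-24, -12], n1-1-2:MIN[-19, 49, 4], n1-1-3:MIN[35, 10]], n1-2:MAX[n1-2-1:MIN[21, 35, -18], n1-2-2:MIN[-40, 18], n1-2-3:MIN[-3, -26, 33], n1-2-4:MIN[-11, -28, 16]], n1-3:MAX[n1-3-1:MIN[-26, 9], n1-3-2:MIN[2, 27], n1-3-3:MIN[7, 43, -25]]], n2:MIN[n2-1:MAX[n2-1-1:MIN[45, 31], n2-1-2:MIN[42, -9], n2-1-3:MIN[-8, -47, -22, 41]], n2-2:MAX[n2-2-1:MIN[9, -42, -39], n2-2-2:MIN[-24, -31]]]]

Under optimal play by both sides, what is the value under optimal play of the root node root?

n1-1-1 (MIN): min(-24, -12) = -24
n1-1-2 (MIN): min(-19, 49, 4) = -19
n1-1-3 (MIN): min(35, 10) = 10
n1-1 (MAX): max(-24, -19, 10) = 10
n1-2-1 (MIN): min(21, 35, -18) = -18
n1-2-2 (MIN): min(-40, 18) = -40
n1-2-3 (MIN): min(-3, -26, 33) = -26
n1-2-4 (MIN): min(-11, -28, 16) = -28
n1-2 (MAX): max(-18, -40, -26, -28) = -18
n1-3-1 (MIN): min(-26, 9) = -26
n1-3-2 (MIN): min(2, 27) = 2
n1-3-3 (MIN): min(7, 43, -25) = -25
n1-3 (MAX): max(-26, 2, -25) = 2
n1 (MIN): min(10, -18, 2) = -18
n2-1-1 (MIN): min(45, 31) = 31
n2-1-2 (MIN): min(42, -9) = -9
n2-1-3 (MIN): min(-8, -47, -22, 41) = -47
n2-1 (MAX): max(31, -9, -47) = 31
n2-2-1 (MIN): min(9, -42, -39) = -42
n2-2-2 (MIN): min(-24, -31) = -31
n2-2 (MAX): max(-42, -31) = -31
n2 (MIN): min(31, -31) = -31
root (MAX): max(-18, -31) = -18

-18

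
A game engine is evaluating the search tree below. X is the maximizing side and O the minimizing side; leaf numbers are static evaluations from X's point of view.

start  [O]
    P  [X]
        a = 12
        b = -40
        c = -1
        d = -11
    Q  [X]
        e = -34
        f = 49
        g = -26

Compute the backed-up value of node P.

P (X): max(12, -40, -1, -11) = 12

12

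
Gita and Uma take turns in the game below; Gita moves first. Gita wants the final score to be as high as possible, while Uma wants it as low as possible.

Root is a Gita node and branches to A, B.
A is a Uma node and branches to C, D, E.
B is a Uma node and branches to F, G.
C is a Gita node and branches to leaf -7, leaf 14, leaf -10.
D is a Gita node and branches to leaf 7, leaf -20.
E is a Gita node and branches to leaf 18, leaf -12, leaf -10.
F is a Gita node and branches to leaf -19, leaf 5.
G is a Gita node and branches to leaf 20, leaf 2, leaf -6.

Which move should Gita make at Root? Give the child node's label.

A

C (Gita): max(-7, 14, -10) = 14
D (Gita): max(7, -20) = 7
E (Gita): max(18, -12, -10) = 18
A (Uma): min(14, 7, 18) = 7
F (Gita): max(-19, 5) = 5
G (Gita): max(20, 2, -6) = 20
B (Uma): min(5, 20) = 5
Root (Gita): max(7, 5) = 7
Gita at Root wants the highest of {A=7, B=5}, so chooses A.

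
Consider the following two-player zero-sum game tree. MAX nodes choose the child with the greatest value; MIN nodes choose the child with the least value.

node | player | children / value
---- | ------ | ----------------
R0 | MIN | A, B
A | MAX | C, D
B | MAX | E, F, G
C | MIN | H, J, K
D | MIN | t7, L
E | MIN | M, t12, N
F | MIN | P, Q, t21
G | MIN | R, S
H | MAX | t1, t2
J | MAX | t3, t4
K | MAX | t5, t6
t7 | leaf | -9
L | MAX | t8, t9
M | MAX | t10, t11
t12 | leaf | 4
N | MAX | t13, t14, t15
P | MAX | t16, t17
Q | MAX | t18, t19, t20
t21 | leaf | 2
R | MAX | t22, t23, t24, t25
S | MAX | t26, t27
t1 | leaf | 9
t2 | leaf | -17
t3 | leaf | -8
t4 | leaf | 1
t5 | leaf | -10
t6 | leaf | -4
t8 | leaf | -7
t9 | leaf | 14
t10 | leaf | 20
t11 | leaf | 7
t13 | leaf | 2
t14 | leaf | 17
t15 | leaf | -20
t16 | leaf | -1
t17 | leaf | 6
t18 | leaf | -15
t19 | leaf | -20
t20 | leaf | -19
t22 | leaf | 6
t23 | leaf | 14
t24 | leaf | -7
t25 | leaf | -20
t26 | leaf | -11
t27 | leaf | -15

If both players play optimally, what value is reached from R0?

H (MAX): max(9, -17) = 9
J (MAX): max(-8, 1) = 1
K (MAX): max(-10, -4) = -4
C (MIN): min(9, 1, -4) = -4
L (MAX): max(-7, 14) = 14
D (MIN): min(-9, 14) = -9
A (MAX): max(-4, -9) = -4
M (MAX): max(20, 7) = 20
N (MAX): max(2, 17, -20) = 17
E (MIN): min(20, 4, 17) = 4
P (MAX): max(-1, 6) = 6
Q (MAX): max(-15, -20, -19) = -15
F (MIN): min(6, -15, 2) = -15
R (MAX): max(6, 14, -7, -20) = 14
S (MAX): max(-11, -15) = -11
G (MIN): min(14, -11) = -11
B (MAX): max(4, -15, -11) = 4
R0 (MIN): min(-4, 4) = -4

-4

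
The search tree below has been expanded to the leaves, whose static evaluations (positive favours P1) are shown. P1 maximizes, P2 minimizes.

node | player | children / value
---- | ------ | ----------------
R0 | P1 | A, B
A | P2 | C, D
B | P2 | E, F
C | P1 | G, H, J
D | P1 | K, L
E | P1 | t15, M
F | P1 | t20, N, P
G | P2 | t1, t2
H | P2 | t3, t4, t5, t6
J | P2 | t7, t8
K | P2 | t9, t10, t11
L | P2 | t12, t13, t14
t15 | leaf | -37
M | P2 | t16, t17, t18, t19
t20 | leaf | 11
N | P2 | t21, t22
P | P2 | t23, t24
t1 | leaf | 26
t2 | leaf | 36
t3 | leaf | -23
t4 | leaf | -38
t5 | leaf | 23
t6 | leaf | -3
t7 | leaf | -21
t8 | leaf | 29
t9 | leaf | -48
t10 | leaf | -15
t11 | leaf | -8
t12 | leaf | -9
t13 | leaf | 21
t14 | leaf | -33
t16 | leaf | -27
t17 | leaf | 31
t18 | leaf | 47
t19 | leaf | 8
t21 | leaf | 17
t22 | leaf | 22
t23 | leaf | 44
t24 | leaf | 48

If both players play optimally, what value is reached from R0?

G (P2): min(26, 36) = 26
H (P2): min(-23, -38, 23, -3) = -38
J (P2): min(-21, 29) = -21
C (P1): max(26, -38, -21) = 26
K (P2): min(-48, -15, -8) = -48
L (P2): min(-9, 21, -33) = -33
D (P1): max(-48, -33) = -33
A (P2): min(26, -33) = -33
M (P2): min(-27, 31, 47, 8) = -27
E (P1): max(-37, -27) = -27
N (P2): min(17, 22) = 17
P (P2): min(44, 48) = 44
F (P1): max(11, 17, 44) = 44
B (P2): min(-27, 44) = -27
R0 (P1): max(-33, -27) = -27

-27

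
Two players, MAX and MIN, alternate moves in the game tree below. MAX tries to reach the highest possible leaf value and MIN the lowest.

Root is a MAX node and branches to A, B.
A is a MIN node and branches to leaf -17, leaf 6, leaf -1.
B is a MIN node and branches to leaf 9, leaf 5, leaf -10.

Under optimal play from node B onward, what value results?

B (MIN): min(9, 5, -10) = -10

-10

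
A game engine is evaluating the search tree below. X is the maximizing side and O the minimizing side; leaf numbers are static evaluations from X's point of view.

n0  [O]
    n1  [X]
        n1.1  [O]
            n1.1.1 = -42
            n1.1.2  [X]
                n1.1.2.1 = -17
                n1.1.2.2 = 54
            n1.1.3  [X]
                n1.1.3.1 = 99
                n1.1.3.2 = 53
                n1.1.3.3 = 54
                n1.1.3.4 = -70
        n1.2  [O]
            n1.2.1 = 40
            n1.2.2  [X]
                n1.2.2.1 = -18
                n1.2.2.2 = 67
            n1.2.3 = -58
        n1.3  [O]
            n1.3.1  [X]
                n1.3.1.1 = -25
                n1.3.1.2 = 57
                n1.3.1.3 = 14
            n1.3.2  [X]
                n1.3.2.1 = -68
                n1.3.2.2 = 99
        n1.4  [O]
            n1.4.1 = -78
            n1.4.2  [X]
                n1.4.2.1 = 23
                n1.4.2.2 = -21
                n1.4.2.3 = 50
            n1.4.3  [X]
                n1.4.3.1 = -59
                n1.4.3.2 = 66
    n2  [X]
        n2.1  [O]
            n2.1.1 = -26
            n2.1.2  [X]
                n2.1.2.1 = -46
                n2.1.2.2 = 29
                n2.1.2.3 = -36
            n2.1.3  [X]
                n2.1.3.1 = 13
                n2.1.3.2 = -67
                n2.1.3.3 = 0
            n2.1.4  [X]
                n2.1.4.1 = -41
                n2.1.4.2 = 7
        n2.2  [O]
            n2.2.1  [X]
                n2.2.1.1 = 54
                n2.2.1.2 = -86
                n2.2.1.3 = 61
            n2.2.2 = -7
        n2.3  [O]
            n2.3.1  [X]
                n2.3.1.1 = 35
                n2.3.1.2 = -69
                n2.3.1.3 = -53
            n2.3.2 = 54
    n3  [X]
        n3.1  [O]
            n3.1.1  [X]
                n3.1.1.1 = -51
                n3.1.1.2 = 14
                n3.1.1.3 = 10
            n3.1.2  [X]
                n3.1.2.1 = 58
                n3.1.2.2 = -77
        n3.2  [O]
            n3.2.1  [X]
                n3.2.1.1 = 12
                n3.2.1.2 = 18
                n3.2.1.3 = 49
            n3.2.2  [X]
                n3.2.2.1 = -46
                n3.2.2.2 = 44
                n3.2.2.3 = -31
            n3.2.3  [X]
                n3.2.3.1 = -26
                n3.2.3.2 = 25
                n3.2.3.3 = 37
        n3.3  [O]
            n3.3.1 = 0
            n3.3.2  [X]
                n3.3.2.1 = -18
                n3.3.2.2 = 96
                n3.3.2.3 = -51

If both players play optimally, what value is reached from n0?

n1.1.2 (X): max(-17, 54) = 54
n1.1.3 (X): max(99, 53, 54, -70) = 99
n1.1 (O): min(-42, 54, 99) = -42
n1.2.2 (X): max(-18, 67) = 67
n1.2 (O): min(40, 67, -58) = -58
n1.3.1 (X): max(-25, 57, 14) = 57
n1.3.2 (X): max(-68, 99) = 99
n1.3 (O): min(57, 99) = 57
n1.4.2 (X): max(23, -21, 50) = 50
n1.4.3 (X): max(-59, 66) = 66
n1.4 (O): min(-78, 50, 66) = -78
n1 (X): max(-42, -58, 57, -78) = 57
n2.1.2 (X): max(-46, 29, -36) = 29
n2.1.3 (X): max(13, -67, 0) = 13
n2.1.4 (X): max(-41, 7) = 7
n2.1 (O): min(-26, 29, 13, 7) = -26
n2.2.1 (X): max(54, -86, 61) = 61
n2.2 (O): min(61, -7) = -7
n2.3.1 (X): max(35, -69, -53) = 35
n2.3 (O): min(35, 54) = 35
n2 (X): max(-26, -7, 35) = 35
n3.1.1 (X): max(-51, 14, 10) = 14
n3.1.2 (X): max(58, -77) = 58
n3.1 (O): min(14, 58) = 14
n3.2.1 (X): max(12, 18, 49) = 49
n3.2.2 (X): max(-46, 44, -31) = 44
n3.2.3 (X): max(-26, 25, 37) = 37
n3.2 (O): min(49, 44, 37) = 37
n3.3.2 (X): max(-18, 96, -51) = 96
n3.3 (O): min(0, 96) = 0
n3 (X): max(14, 37, 0) = 37
n0 (O): min(57, 35, 37) = 35

35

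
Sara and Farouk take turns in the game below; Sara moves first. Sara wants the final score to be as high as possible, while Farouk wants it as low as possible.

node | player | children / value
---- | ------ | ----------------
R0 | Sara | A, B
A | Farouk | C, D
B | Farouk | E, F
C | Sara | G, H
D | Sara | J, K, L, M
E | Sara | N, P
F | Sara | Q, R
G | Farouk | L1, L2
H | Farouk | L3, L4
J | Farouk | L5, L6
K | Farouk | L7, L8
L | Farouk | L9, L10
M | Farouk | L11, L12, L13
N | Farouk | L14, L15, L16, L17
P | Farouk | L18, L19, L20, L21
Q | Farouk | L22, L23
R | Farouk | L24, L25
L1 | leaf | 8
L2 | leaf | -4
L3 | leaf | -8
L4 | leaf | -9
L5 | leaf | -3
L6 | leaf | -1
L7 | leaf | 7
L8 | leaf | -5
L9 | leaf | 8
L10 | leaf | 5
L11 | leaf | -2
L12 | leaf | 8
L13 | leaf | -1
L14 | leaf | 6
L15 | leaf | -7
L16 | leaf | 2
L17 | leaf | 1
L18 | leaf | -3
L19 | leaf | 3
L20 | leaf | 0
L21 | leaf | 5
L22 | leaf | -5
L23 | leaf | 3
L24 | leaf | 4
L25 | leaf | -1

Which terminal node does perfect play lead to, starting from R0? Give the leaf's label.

L18

G (Farouk): min(8, -4) = -4
H (Farouk): min(-8, -9) = -9
C (Sara): max(-4, -9) = -4
J (Farouk): min(-3, -1) = -3
K (Farouk): min(7, -5) = -5
L (Farouk): min(8, 5) = 5
M (Farouk): min(-2, 8, -1) = -2
D (Sara): max(-3, -5, 5, -2) = 5
A (Farouk): min(-4, 5) = -4
N (Farouk): min(6, -7, 2, 1) = -7
P (Farouk): min(-3, 3, 0, 5) = -3
E (Sara): max(-7, -3) = -3
Q (Farouk): min(-5, 3) = -5
R (Farouk): min(4, -1) = -1
F (Sara): max(-5, -1) = -1
B (Farouk): min(-3, -1) = -3
R0 (Sara): max(-4, -3) = -3
At R0, Sara picks B (highest: -3).
At B, Farouk picks E (lowest: -3).
At E, Sara picks P (highest: -3).
At P, Farouk picks L18 (lowest: -3).
Terminal value -3.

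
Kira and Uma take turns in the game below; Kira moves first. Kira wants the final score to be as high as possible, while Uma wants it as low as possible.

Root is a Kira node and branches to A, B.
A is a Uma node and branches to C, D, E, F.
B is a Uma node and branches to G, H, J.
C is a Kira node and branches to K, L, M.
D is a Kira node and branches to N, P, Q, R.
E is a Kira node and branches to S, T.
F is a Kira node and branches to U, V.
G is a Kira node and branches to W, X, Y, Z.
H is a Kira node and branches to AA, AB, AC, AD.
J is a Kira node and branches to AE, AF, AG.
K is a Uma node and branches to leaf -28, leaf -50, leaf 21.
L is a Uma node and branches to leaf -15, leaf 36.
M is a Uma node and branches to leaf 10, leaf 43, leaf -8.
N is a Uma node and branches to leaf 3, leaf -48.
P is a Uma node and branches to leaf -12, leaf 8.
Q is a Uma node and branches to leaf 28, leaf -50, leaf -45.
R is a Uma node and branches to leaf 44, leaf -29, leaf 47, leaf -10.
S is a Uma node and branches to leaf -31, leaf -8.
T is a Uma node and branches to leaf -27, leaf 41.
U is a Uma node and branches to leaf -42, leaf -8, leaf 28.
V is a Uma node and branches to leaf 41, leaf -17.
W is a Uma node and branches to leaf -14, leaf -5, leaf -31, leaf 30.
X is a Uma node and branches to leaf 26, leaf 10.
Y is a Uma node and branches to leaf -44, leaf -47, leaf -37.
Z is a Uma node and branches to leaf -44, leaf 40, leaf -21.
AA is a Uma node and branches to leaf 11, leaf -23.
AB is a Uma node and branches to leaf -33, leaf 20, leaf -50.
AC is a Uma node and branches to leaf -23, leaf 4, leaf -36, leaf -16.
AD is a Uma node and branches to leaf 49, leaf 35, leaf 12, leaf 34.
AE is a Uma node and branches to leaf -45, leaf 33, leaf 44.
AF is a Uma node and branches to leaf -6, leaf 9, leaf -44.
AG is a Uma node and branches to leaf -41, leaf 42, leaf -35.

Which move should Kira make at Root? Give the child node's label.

A

K (Uma): min(-28, -50, 21) = -50
L (Uma): min(-15, 36) = -15
M (Uma): min(10, 43, -8) = -8
C (Kira): max(-50, -15, -8) = -8
N (Uma): min(3, -48) = -48
P (Uma): min(-12, 8) = -12
Q (Uma): min(28, -50, -45) = -50
R (Uma): min(44, -29, 47, -10) = -29
D (Kira): max(-48, -12, -50, -29) = -12
S (Uma): min(-31, -8) = -31
T (Uma): min(-27, 41) = -27
E (Kira): max(-31, -27) = -27
U (Uma): min(-42, -8, 28) = -42
V (Uma): min(41, -17) = -17
F (Kira): max(-42, -17) = -17
A (Uma): min(-8, -12, -27, -17) = -27
W (Uma): min(-14, -5, -31, 30) = -31
X (Uma): min(26, 10) = 10
Y (Uma): min(-44, -47, -37) = -47
Z (Uma): min(-44, 40, -21) = -44
G (Kira): max(-31, 10, -47, -44) = 10
AA (Uma): min(11, -23) = -23
AB (Uma): min(-33, 20, -50) = -50
AC (Uma): min(-23, 4, -36, -16) = -36
AD (Uma): min(49, 35, 12, 34) = 12
H (Kira): max(-23, -50, -36, 12) = 12
AE (Uma): min(-45, 33, 44) = -45
AF (Uma): min(-6, 9, -44) = -44
AG (Uma): min(-41, 42, -35) = -41
J (Kira): max(-45, -44, -41) = -41
B (Uma): min(10, 12, -41) = -41
Root (Kira): max(-27, -41) = -27
Kira at Root wants the highest of {A=-27, B=-41}, so chooses A.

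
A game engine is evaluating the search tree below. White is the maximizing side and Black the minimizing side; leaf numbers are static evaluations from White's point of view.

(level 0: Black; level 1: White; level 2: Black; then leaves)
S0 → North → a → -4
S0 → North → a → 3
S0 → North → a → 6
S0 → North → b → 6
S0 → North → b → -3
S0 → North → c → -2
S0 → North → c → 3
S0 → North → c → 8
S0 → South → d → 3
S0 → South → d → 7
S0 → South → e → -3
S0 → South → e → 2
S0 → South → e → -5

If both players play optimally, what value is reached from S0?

a (Black): min(-4, 3, 6) = -4
b (Black): min(6, -3) = -3
c (Black): min(-2, 3, 8) = -2
North (White): max(-4, -3, -2) = -2
d (Black): min(3, 7) = 3
e (Black): min(-3, 2, -5) = -5
South (White): max(3, -5) = 3
S0 (Black): min(-2, 3) = -2

-2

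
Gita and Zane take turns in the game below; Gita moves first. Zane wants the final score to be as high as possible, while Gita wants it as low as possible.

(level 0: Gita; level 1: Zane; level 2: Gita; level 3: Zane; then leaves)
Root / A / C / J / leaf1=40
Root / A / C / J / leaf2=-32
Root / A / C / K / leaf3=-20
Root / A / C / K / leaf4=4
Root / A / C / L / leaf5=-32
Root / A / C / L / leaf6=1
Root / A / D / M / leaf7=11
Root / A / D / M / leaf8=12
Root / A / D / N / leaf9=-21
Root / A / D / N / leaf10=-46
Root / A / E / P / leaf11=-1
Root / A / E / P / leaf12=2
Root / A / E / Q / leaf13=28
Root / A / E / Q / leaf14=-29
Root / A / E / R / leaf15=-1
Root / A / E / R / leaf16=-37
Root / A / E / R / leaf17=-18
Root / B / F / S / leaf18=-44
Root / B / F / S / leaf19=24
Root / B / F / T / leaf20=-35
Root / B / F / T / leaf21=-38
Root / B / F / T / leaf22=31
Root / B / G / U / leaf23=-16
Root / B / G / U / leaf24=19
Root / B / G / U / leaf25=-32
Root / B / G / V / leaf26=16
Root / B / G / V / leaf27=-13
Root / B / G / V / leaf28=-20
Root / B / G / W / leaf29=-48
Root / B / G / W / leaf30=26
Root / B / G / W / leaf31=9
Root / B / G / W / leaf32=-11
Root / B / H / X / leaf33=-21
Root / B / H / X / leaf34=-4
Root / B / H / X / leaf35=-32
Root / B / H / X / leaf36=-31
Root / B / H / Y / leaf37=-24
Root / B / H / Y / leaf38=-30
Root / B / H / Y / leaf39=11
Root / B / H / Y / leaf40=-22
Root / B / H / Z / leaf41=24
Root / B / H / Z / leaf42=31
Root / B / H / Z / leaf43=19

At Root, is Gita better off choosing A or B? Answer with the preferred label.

J (Zane): max(40, -32) = 40
K (Zane): max(-20, 4) = 4
L (Zane): max(-32, 1) = 1
C (Gita): min(40, 4, 1) = 1
M (Zane): max(11, 12) = 12
N (Zane): max(-21, -46) = -21
D (Gita): min(12, -21) = -21
P (Zane): max(-1, 2) = 2
Q (Zane): max(28, -29) = 28
R (Zane): max(-1, -37, -18) = -1
E (Gita): min(2, 28, -1) = -1
A (Zane): max(1, -21, -1) = 1
S (Zane): max(-44, 24) = 24
T (Zane): max(-35, -38, 31) = 31
F (Gita): min(24, 31) = 24
U (Zane): max(-16, 19, -32) = 19
V (Zane): max(16, -13, -20) = 16
W (Zane): max(-48, 26, 9, -11) = 26
G (Gita): min(19, 16, 26) = 16
X (Zane): max(-21, -4, -32, -31) = -4
Y (Zane): max(-24, -30, 11, -22) = 11
Z (Zane): max(24, 31, 19) = 31
H (Gita): min(-4, 11, 31) = -4
B (Zane): max(24, 16, -4) = 24
Gita prefers the lower value; A=1, B=24. A is better since 1 < 24.

A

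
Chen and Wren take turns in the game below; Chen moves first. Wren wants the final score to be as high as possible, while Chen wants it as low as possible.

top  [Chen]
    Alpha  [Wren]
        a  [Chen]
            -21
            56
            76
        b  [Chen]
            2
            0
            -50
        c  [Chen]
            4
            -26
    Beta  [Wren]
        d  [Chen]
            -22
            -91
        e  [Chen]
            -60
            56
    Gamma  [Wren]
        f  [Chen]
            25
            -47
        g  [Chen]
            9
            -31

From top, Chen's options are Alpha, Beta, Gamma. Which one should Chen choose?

Beta

a (Chen): min(-21, 56, 76) = -21
b (Chen): min(2, 0, -50) = -50
c (Chen): min(4, -26) = -26
Alpha (Wren): max(-21, -50, -26) = -21
d (Chen): min(-22, -91) = -91
e (Chen): min(-60, 56) = -60
Beta (Wren): max(-91, -60) = -60
f (Chen): min(25, -47) = -47
g (Chen): min(9, -31) = -31
Gamma (Wren): max(-47, -31) = -31
top (Chen): min(-21, -60, -31) = -60
Chen at top wants the lowest of {Alpha=-21, Beta=-60, Gamma=-31}, so chooses Beta.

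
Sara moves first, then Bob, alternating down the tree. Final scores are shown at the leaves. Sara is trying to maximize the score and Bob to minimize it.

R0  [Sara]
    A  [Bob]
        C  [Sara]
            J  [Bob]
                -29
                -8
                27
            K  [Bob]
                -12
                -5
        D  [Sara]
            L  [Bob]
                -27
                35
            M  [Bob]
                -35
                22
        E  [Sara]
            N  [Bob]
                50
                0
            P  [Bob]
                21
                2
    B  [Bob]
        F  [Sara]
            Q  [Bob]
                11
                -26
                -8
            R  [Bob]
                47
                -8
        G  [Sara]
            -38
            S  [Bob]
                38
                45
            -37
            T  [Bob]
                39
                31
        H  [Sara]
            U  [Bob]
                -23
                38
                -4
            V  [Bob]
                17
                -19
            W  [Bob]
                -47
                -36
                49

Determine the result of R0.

-19

J (Bob): min(-29, -8, 27) = -29
K (Bob): min(-12, -5) = -12
C (Sara): max(-29, -12) = -12
L (Bob): min(-27, 35) = -27
M (Bob): min(-35, 22) = -35
D (Sara): max(-27, -35) = -27
N (Bob): min(50, 0) = 0
P (Bob): min(21, 2) = 2
E (Sara): max(0, 2) = 2
A (Bob): min(-12, -27, 2) = -27
Q (Bob): min(11, -26, -8) = -26
R (Bob): min(47, -8) = -8
F (Sara): max(-26, -8) = -8
S (Bob): min(38, 45) = 38
T (Bob): min(39, 31) = 31
G (Sara): max(-38, 38, -37, 31) = 38
U (Bob): min(-23, 38, -4) = -23
V (Bob): min(17, -19) = -19
W (Bob): min(-47, -36, 49) = -47
H (Sara): max(-23, -19, -47) = -19
B (Bob): min(-8, 38, -19) = -19
R0 (Sara): max(-27, -19) = -19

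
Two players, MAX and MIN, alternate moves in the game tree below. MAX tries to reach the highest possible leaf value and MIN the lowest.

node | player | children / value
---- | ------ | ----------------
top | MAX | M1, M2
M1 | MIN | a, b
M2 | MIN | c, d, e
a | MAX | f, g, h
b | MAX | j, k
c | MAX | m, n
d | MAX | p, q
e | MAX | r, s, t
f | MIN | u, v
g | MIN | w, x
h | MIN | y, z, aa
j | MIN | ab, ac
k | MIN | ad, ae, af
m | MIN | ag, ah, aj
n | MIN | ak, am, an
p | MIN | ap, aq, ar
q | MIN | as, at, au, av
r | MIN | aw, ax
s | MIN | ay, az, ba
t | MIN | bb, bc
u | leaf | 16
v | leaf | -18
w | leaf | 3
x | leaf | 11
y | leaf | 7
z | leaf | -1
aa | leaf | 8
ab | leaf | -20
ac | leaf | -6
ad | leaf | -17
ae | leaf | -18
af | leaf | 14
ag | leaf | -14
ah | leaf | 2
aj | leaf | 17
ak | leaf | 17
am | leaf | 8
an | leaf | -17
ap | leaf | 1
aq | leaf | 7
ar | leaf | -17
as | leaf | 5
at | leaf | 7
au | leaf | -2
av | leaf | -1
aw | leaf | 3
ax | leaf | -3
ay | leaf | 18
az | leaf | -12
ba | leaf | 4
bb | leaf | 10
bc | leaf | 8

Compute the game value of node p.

-17

p (MIN): min(1, 7, -17) = -17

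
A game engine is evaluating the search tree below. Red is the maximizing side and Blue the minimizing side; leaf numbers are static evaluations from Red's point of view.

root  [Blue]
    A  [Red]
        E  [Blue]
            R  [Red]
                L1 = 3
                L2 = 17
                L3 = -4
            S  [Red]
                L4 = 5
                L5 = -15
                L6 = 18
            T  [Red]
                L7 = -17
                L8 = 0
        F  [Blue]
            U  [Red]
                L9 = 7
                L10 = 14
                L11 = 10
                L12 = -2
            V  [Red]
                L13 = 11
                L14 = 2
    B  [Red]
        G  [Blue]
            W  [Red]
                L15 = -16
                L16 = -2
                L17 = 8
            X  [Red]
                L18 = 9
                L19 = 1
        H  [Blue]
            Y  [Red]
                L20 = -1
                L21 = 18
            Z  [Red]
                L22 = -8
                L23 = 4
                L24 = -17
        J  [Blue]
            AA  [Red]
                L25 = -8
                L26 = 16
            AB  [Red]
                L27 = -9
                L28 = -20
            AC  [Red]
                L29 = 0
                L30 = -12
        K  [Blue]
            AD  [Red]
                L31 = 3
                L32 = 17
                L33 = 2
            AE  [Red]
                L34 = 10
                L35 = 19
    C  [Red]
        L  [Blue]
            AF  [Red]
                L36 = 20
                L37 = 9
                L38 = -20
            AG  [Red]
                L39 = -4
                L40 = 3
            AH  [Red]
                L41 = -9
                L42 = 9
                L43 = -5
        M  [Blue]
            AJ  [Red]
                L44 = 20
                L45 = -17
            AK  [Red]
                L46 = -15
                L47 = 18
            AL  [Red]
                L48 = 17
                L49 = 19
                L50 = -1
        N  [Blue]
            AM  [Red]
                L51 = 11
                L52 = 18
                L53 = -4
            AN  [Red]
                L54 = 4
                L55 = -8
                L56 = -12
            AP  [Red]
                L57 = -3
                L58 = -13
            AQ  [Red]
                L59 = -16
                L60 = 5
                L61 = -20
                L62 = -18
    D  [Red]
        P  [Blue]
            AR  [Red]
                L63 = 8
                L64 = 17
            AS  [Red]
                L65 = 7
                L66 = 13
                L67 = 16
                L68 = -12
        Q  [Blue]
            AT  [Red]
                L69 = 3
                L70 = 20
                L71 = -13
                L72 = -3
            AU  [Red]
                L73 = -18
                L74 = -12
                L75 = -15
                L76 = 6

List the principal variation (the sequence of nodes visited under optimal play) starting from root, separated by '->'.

R (Red): max(3, 17, -4) = 17
S (Red): max(5, -15, 18) = 18
T (Red): max(-17, 0) = 0
E (Blue): min(17, 18, 0) = 0
U (Red): max(7, 14, 10, -2) = 14
V (Red): max(11, 2) = 11
F (Blue): min(14, 11) = 11
A (Red): max(0, 11) = 11
W (Red): max(-16, -2, 8) = 8
X (Red): max(9, 1) = 9
G (Blue): min(8, 9) = 8
Y (Red): max(-1, 18) = 18
Z (Red): max(-8, 4, -17) = 4
H (Blue): min(18, 4) = 4
AA (Red): max(-8, 16) = 16
AB (Red): max(-9, -20) = -9
AC (Red): max(0, -12) = 0
J (Blue): min(16, -9, 0) = -9
AD (Red): max(3, 17, 2) = 17
AE (Red): max(10, 19) = 19
K (Blue): min(17, 19) = 17
B (Red): max(8, 4, -9, 17) = 17
AF (Red): max(20, 9, -20) = 20
AG (Red): max(-4, 3) = 3
AH (Red): max(-9, 9, -5) = 9
L (Blue): min(20, 3, 9) = 3
AJ (Red): max(20, -17) = 20
AK (Red): max(-15, 18) = 18
AL (Red): max(17, 19, -1) = 19
M (Blue): min(20, 18, 19) = 18
AM (Red): max(11, 18, -4) = 18
AN (Red): max(4, -8, -12) = 4
AP (Red): max(-3, -13) = -3
AQ (Red): max(-16, 5, -20, -18) = 5
N (Blue): min(18, 4, -3, 5) = -3
C (Red): max(3, 18, -3) = 18
AR (Red): max(8, 17) = 17
AS (Red): max(7, 13, 16, -12) = 16
P (Blue): min(17, 16) = 16
AT (Red): max(3, 20, -13, -3) = 20
AU (Red): max(-18, -12, -15, 6) = 6
Q (Blue): min(20, 6) = 6
D (Red): max(16, 6) = 16
root (Blue): min(11, 17, 18, 16) = 11
At root, Blue picks A (lowest: 11).
At A, Red picks F (highest: 11).
At F, Blue picks V (lowest: 11).
At V, Red picks L13 (highest: 11).
Terminal value 11.

root -> A -> F -> V -> L13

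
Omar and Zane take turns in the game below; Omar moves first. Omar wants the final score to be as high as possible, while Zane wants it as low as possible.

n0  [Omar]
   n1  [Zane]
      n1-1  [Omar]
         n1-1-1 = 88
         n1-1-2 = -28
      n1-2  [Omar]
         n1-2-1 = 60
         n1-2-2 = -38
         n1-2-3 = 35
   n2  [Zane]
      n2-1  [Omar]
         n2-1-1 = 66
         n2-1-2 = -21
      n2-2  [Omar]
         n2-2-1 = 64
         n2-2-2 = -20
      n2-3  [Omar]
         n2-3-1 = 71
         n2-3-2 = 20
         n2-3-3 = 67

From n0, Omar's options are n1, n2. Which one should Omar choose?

n2

n1-1 (Omar): max(88, -28) = 88
n1-2 (Omar): max(60, -38, 35) = 60
n1 (Zane): min(88, 60) = 60
n2-1 (Omar): max(66, -21) = 66
n2-2 (Omar): max(64, -20) = 64
n2-3 (Omar): max(71, 20, 67) = 71
n2 (Zane): min(66, 64, 71) = 64
n0 (Omar): max(60, 64) = 64
Omar at n0 wants the highest of {n1=60, n2=64}, so chooses n2.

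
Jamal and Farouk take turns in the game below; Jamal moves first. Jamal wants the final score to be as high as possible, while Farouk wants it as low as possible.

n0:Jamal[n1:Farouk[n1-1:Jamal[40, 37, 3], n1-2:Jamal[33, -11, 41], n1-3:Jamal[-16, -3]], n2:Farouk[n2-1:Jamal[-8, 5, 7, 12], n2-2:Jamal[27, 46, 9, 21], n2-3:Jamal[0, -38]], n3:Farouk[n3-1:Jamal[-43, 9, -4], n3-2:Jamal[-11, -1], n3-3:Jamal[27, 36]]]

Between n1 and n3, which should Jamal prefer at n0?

n3

n1-1 (Jamal): max(40, 37, 3) = 40
n1-2 (Jamal): max(33, -11, 41) = 41
n1-3 (Jamal): max(-16, -3) = -3
n1 (Farouk): min(40, 41, -3) = -3
n3-1 (Jamal): max(-43, 9, -4) = 9
n3-2 (Jamal): max(-11, -1) = -1
n3-3 (Jamal): max(27, 36) = 36
n3 (Farouk): min(9, -1, 36) = -1
Jamal prefers the higher value; n1=-3, n3=-1. n3 is better since -1 > -3.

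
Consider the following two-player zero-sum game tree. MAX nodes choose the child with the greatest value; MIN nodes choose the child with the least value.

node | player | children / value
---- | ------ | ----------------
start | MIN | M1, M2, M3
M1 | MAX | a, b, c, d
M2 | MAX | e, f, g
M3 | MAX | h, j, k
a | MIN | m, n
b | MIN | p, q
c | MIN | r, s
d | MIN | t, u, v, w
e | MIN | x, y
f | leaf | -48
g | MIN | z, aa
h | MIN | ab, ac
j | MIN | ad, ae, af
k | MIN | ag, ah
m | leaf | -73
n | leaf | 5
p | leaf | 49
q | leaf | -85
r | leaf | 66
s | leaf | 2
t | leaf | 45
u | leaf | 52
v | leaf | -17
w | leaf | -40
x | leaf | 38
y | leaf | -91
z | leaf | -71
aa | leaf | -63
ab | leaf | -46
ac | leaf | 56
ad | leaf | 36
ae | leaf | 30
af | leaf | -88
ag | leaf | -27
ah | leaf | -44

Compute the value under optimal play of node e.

e (MIN): min(38, -91) = -91

-91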